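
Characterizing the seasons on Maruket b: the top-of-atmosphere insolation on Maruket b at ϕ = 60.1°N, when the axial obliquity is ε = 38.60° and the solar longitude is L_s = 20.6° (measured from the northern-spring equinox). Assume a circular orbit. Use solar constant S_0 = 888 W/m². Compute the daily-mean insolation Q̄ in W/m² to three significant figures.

Solar declination: sin δ = sin ε · sin L_s = sin 38.60° × sin 20.6° = 0.21951, so δ = +12.680°.
cos h₀ = −tan(+60.1°) tan(+12.680°) = -0.3913, h₀ = 1.9728 rad.
Bracket: h₀ sin ϕ sin δ + cos ϕ cos δ sin h₀ = 1.9728×0.86690×0.21951 + 0.49849×0.97561×0.92027 = 0.375410 + 0.447557 = 0.822967.
Q̄ = (S_0/π) × [bracket] = (888/π) × 0.822967 = 232.6 W/m².

Q̄ ≈ 233 W/m²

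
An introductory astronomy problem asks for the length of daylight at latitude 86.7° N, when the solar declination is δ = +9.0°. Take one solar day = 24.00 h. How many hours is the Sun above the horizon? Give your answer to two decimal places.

Sunrise equation: cos h₀ = −tan ϕ · tan δ = -2.7469 ≤ −1, so the Sun never sets (polar day) and h₀ = π.
Daylight = 2h₀/(2π) × 24.00 h = (3.1416/π) × 24.00 = 24.00 h.

24.00 h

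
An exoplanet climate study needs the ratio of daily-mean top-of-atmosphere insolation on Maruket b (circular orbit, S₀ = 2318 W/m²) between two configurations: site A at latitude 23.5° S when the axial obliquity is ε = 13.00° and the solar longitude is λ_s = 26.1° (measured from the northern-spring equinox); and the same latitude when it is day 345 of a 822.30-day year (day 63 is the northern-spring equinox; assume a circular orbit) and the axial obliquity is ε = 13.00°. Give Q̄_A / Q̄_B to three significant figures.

— Configuration A (φ=-23.5°):
Solar declination: sin δ = sin ε · sin λ_s = sin 13.00° × sin 26.1° = 0.09896, so δ = +5.680°.
cos H₀ = −tan(-23.5°) tan(+5.680°) = 0.0432, H₀ = 1.5275 rad.
Bracket: H₀ sin φ sin δ + cos φ cos δ sin H₀ = 1.5275×-0.39875×0.09896 + 0.91706×0.99509×0.99906 = -0.060276 + 0.911699 = 0.851423.
Q̄ = (S₀/π) × [bracket] = (2318/π) × 0.851423 = 628.22 W/m².
— Configuration B (φ=-23.5°):
Solar longitude: λ_s = 360° × (345 − 63)/822.30 = 123.459°.
sin δ = sin 13.00° × sin 123.459° = 0.18767, so δ = +10.817°.
cos H₀ = −tan(-23.5°) tan(+10.817°) = 0.0831, H₀ = 1.4876 rad.
Bracket: H₀ sin φ sin δ + cos φ cos δ sin H₀ = 1.4876×-0.39875×0.18767 + 0.91706×0.98223×0.99654 = -0.111322 + 0.897647 = 0.786325.
Q̄ = (S₀/π) × [bracket] = (2318/π) × 0.786325 = 580.18 W/m².
Ratio Q̄_A / Q̄_B = 628.22 / 580.18 = 1.083.

Q̄_A / Q̄_B ≈ 1.08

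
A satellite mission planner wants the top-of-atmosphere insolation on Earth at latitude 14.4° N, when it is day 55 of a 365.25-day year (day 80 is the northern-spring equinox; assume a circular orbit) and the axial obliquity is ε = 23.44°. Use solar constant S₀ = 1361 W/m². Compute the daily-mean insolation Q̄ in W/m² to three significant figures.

Q̄ ≈ 386 W/m²

Solar longitude: λ_s = 360° × (55 − 80)/365.25 = -24.641°, i.e. -24.641° + 360° = 335.359°.
sin δ = sin 23.44° × sin 335.359° = -0.16585, so δ = -9.547°.
cos H₀ = −tan(+14.4°) tan(-9.547°) = 0.0432, H₀ = 1.5276 rad.
Bracket: H₀ sin φ sin δ + cos φ cos δ sin H₀ = 1.5276×0.24869×-0.16585 + 0.96858×0.98615×0.99907 = -0.063006 + 0.954277 = 0.891271.
Q̄ = (S₀/π) × [bracket] = (1361/π) × 0.891271 = 386.1 W/m².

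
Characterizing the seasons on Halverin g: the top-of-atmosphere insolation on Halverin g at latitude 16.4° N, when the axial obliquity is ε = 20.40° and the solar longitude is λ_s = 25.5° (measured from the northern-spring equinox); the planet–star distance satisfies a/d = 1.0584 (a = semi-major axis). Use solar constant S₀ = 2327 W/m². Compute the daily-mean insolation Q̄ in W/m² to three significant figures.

Q̄ ≈ 843 W/m²

Solar declination: sin δ = sin ε · sin λ_s = sin 20.40° × sin 25.5° = 0.15006, so δ = +8.631°.
cos H₀ = −tan(+16.4°) tan(+8.631°) = -0.0447, H₀ = 1.6155 rad.
Bracket: H₀ sin φ sin δ + cos φ cos δ sin H₀ = 1.6155×0.28234×0.15006 + 0.95931×0.98868×0.99900 = 0.068445 + 0.947502 = 1.015947.
Inverse-square distance factor (a/d)² = 1.0584² = 1.120211.
Q̄ = (S₀/π) × 1.120211 × [bracket] = (2327/π) × 1.120211 × 1.015947 = 843.0 W/m².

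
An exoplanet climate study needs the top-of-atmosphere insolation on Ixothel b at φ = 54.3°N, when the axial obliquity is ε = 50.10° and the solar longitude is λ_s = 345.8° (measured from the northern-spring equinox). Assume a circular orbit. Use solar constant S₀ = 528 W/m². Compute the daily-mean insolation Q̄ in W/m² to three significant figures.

Q̄ ≈ 59.4 W/m²

Solar declination: sin δ = sin ε · sin λ_s = sin 50.10° × sin 345.8° = -0.18819, so δ = -10.847°.
cos H₀ = −tan(+54.3°) tan(-10.847°) = 0.2667, H₀ = 1.3009 rad.
Bracket: H₀ sin φ sin δ + cos φ cos δ sin H₀ = 1.3009×0.81208×-0.18819 + 0.58354×0.98213×0.96379 = -0.198810 + 0.552360 = 0.353550.
Q̄ = (S₀/π) × [bracket] = (528/π) × 0.353550 = 59.42 W/m².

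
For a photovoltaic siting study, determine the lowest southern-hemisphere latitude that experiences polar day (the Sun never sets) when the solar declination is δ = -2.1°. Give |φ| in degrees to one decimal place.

Polar day requires cos H₀ = −tan φ tan δ ≤ −1, i.e. tan φ tan δ ≥ 1.
The boundary is |tan φ| · |tan δ| = 1, so |φ| = 90° − |δ| = 90° − 2.1° = 87.9° in the southern hemisphere.

|φ| = 87.9°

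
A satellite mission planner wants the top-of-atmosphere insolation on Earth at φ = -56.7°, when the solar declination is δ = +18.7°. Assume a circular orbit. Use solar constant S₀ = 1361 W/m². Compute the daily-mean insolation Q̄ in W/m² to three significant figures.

cos H₀ = −tan(-56.7°) tan(+18.700°) = 0.5153, H₀ = 1.0295 rad.
Bracket: H₀ sin φ sin δ + cos φ cos δ sin H₀ = 1.0295×-0.83581×0.32061 + 0.54902×0.94721×0.85702 = -0.275874 + 0.445682 = 0.169808.
Q̄ = (S₀/π) × [bracket] = (1361/π) × 0.169808 = 73.56 W/m².

Q̄ ≈ 73.6 W/m²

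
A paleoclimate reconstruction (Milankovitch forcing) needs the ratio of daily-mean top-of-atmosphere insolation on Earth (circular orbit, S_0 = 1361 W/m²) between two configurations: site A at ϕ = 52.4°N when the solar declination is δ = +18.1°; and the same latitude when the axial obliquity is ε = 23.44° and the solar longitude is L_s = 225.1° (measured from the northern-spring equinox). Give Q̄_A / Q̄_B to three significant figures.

Q̄_A / Q̄_B ≈ 3.67

— Configuration A (ϕ=+52.4°):
cos h₀ = −tan(+52.4°) tan(+18.100°) = -0.4244, h₀ = 2.0091 rad.
Bracket: h₀ sin ϕ sin δ + cos ϕ cos δ sin h₀ = 2.0091×0.79229×0.31068 + 0.61015×0.95052×0.90546 = 0.494537 + 0.525130 = 1.019667.
Q̄ = (S_0/π) × [bracket] = (1361/π) × 1.019667 = 441.74 W/m².
— Configuration B (ϕ=+52.4°):
Solar declination: sin δ = sin ε · sin L_s = sin 23.44° × sin 225.1° = -0.28177, so δ = -16.366°.
cos h₀ = −tan(+52.4°) tan(-16.366°) = 0.3813, h₀ = 1.1796 rad.
Bracket: h₀ sin ϕ sin δ + cos ϕ cos δ sin h₀ = 1.1796×0.79229×-0.28177 + 0.61015×0.95948×0.92444 = -0.263338 + 0.541192 = 0.277854.
Q̄ = (S_0/π) × [bracket] = (1361/π) × 0.277854 = 120.37 W/m².
Ratio Q̄_A / Q̄_B = 441.74 / 120.37 = 3.670.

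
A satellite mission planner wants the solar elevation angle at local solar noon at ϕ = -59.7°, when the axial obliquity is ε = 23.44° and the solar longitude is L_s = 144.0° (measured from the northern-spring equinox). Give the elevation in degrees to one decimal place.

Solar declination: sin δ = sin ε · sin L_s = sin 23.44° × sin 144.0° = 0.23381, so δ = +13.522°.
At local noon the hour angle is zero, so the zenith angle equals |ϕ − δ| = |-59.7° − (+13.522°)| = 73.222°.
Elevation = 90° − 73.222° = 16.8°.

16.8°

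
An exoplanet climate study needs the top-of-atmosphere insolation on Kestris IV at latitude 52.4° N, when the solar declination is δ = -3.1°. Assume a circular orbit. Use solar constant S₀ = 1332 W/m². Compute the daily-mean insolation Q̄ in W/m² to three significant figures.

Q̄ ≈ 230 W/m²

cos H₀ = −tan(+52.4°) tan(-3.100°) = 0.0703, H₀ = 1.5004 rad.
Bracket: H₀ sin φ sin δ + cos φ cos δ sin H₀ = 1.5004×0.79229×-0.05408 + 0.61015×0.99854×0.99752 = -0.064288 + 0.607748 = 0.543460.
Q̄ = (S₀/π) × [bracket] = (1332/π) × 0.543460 = 230.4 W/m².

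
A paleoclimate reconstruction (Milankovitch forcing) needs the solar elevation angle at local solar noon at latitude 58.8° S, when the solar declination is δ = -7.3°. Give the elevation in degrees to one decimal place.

At local noon the hour angle is zero, so the zenith angle equals |φ − δ| = |-58.8° − (-7.300°)| = 51.500°.
Elevation = 90° − 51.500° = 38.5°.

38.5°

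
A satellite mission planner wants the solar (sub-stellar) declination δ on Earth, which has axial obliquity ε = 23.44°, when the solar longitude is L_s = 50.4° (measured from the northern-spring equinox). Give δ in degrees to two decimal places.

sin δ = sin ε · sin L_s = sin 23.44° × sin 50.4° = 0.306501.
δ = arcsin(0.306501) = +17.85°.

δ = +17.85°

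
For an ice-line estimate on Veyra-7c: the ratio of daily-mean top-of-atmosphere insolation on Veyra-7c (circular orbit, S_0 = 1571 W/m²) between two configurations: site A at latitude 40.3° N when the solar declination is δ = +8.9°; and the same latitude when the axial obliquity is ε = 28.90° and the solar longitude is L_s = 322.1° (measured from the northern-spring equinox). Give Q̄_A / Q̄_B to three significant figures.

— Configuration A (ϕ=+40.3°):
cos h₀ = −tan(+40.3°) tan(+8.900°) = -0.1328, h₀ = 1.7040 rad.
Bracket: h₀ sin ϕ sin δ + cos ϕ cos δ sin h₀ = 1.7040×0.64679×0.15471 + 0.76267×0.98796×0.99114 = 0.170511 + 0.746812 = 0.917323.
Q̄ = (S_0/π) × [bracket] = (1571/π) × 0.917323 = 458.72 W/m².
— Configuration B (ϕ=+40.3°):
Solar declination: sin δ = sin ε · sin L_s = sin 28.90° × sin 322.1° = -0.29687, so δ = -17.270°.
cos h₀ = −tan(+40.3°) tan(-17.270°) = 0.2637, h₀ = 1.3040 rad.
Bracket: h₀ sin ϕ sin δ + cos ϕ cos δ sin h₀ = 1.3040×0.64679×-0.29687 + 0.76267×0.95492×0.96462 = -0.250384 + 0.702522 = 0.452138.
Q̄ = (S_0/π) × [bracket] = (1571/π) × 0.452138 = 226.10 W/m².
Ratio Q̄_A / Q̄_B = 458.72 / 226.10 = 2.029.

Q̄_A / Q̄_B ≈ 2.03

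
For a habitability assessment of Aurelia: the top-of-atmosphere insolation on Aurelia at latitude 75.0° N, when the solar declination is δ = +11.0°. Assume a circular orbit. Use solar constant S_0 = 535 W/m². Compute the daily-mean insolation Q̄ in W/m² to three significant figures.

Q̄ ≈ 105 W/m²

cos h₀ = −tan(+75.0°) tan(+11.000°) = -0.7254, h₀ = 2.3825 rad.
Bracket: h₀ sin ϕ sin δ + cos ϕ cos δ sin h₀ = 2.3825×0.96593×0.19081 + 0.25882×0.98163×0.68829 = 0.439116 + 0.174871 = 0.613987.
Q̄ = (S_0/π) × [bracket] = (535/π) × 0.613987 = 104.6 W/m².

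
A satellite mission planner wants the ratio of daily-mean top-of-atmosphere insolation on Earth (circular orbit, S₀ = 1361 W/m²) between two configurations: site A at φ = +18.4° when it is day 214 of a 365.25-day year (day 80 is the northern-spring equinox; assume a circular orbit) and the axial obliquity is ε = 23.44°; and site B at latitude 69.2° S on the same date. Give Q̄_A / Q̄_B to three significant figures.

Q̄_A / Q̄_B ≈ 40.7

— Configuration A (φ=+18.4°):
Solar longitude: λ_s = 360° × (214 − 80)/365.25 = 132.074°.
sin δ = sin 23.44° × sin 132.074° = 0.29527, so δ = +17.174°.
cos H₀ = −tan(+18.4°) tan(+17.174°) = -0.1028, H₀ = 1.6738 rad.
Bracket: H₀ sin φ sin δ + cos φ cos δ sin H₀ = 1.6738×0.31565×0.29527 + 0.94888×0.95541×0.99470 = 0.156001 + 0.901765 = 1.057766.
Q̄ = (S₀/π) × [bracket] = (1361/π) × 1.057766 = 458.25 W/m².
— Configuration B (φ=-69.2°):
cos H₀ = −tan(-69.2°) tan(+17.174°) = 0.8136, H₀ = 0.6205 rad.
Bracket: H₀ sin φ sin δ + cos φ cos δ sin H₀ = 0.6205×-0.93483×0.29527 + 0.35511×0.95541×0.58145 = -0.171275 + 0.197272 = 0.025997.
Q̄ = (S₀/π) × [bracket] = (1361/π) × 0.025997 = 11.262 W/m².
Ratio Q̄_A / Q̄_B = 458.25 / 11.262 = 40.69.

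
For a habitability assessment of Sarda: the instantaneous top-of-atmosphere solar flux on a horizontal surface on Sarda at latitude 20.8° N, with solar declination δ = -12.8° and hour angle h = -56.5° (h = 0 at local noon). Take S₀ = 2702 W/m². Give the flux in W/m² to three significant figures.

1.15e+03 W/m²

cos θ_z = sin φ sin δ + cos φ cos δ cos h = -0.078673 + 0.503143 = 0.424470.
Flux = S₀ · cos θ_z = 2702 × 0.424470 = 1147 W/m².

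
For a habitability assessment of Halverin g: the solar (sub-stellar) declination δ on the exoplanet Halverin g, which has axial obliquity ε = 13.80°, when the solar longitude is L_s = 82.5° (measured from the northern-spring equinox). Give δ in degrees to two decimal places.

δ = +13.68°

sin δ = sin ε · sin L_s = sin 13.80° × sin 82.5° = 0.236493.
δ = arcsin(0.236493) = +13.68°.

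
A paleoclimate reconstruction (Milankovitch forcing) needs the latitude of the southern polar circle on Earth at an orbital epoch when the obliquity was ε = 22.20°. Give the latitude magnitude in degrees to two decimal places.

67.80°

The polar circle is the lowest latitude that experiences at least one full rotation of continuous darkness at the northern-summer solstice; it lies at |φ| = 90° − ε = 90° − 22.20° = 67.80°.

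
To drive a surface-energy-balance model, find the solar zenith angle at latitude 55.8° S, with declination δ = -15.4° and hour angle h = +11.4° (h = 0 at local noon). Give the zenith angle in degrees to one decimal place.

cos θ_z = sin φ sin δ + cos φ cos δ cos h = 0.219636 + 0.531211 = 0.750847.
θ_z = arccos(0.750847) = 41.3°.

θ_z = 41.3°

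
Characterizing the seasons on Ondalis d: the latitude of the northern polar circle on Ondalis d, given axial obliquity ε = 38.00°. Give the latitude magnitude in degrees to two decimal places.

52.00°

The polar circle is the lowest latitude that experiences at least one full rotation of continuous daylight at the northern-summer solstice; it lies at |ϕ| = 90° − ε = 90° − 38.00° = 52.00°.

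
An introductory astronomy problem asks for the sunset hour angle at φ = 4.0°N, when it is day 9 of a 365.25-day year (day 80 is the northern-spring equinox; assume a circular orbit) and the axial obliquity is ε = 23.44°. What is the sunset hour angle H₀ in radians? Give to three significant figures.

Solar longitude: λ_s = 360° × (9 − 80)/365.25 = -69.979°, i.e. -69.979° + 360° = 290.021°.
sin δ = sin 23.44° × sin 290.021° = -0.37375, so δ = -21.947°.
cos H₀ = −tan φ · tan δ = −tan(+4.0°) × tan(-21.947°) = 0.0282, so H₀ = 1.5426 rad = 88.39°.

H₀ = 1.54 rad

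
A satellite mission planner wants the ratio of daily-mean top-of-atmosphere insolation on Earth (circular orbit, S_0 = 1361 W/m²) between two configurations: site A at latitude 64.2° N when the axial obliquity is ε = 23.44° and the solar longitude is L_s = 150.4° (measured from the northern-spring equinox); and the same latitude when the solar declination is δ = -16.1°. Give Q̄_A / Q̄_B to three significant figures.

Q̄_A / Q̄_B ≈ 7.20

— Configuration A (ϕ=+64.2°):
Solar declination: sin δ = sin ε · sin L_s = sin 23.44° × sin 150.4° = 0.19648, so δ = +11.331°.
cos h₀ = −tan(+64.2°) tan(+11.331°) = -0.4145, h₀ = 1.9982 rad.
Bracket: h₀ sin ϕ sin δ + cos ϕ cos δ sin h₀ = 1.9982×0.90032×0.19648 + 0.43523×0.98051×0.91004 = 0.353471 + 0.388357 = 0.741828.
Q̄ = (S_0/π) × [bracket] = (1361/π) × 0.741828 = 321.37 W/m².
— Configuration B (ϕ=+64.2°):
cos h₀ = −tan(+64.2°) tan(-16.100°) = 0.5971, h₀ = 0.9310 rad.
Bracket: h₀ sin ϕ sin δ + cos ϕ cos δ sin h₀ = 0.9310×0.90032×-0.27731 + 0.43523×0.96078×0.80219 = -0.232441 + 0.335444 = 0.103003.
Q̄ = (S_0/π) × [bracket] = (1361/π) × 0.103003 = 44.623 W/m².
Ratio Q̄_A / Q̄_B = 321.37 / 44.623 = 7.202.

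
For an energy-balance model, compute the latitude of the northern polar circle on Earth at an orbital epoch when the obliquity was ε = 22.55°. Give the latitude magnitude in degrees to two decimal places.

67.45°

The polar circle is the lowest latitude that experiences at least one full rotation of continuous daylight at the northern-summer solstice; it lies at |φ| = 90° − ε = 90° − 22.55° = 67.45°.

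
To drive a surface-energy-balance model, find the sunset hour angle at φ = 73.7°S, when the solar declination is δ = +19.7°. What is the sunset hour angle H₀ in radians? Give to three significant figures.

cos H₀ = −tan φ · tan δ = 1.2244 ≥ 1, so the Sun never rises (polar night) and H₀ = 0.

H₀ = 0.00 rad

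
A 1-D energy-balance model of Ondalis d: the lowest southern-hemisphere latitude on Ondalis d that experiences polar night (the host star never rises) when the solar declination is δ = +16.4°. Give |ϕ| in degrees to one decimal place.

Polar night requires cos h₀ = −tan ϕ tan δ ≥ 1, i.e. tan ϕ tan δ ≤ −1.
The boundary is |tan ϕ| · |tan δ| = 1, so |ϕ| = 90° − |δ| = 90° − 16.4° = 73.6° in the southern hemisphere.

|ϕ| = 73.6°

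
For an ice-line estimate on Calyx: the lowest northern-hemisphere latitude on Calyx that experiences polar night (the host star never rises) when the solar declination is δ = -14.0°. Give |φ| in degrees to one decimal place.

|φ| = 76.0°

Polar night requires cos H₀ = −tan φ tan δ ≥ 1, i.e. tan φ tan δ ≤ −1.
The boundary is |tan φ| · |tan δ| = 1, so |φ| = 90° − |δ| = 90° − 14.0° = 76.0° in the northern hemisphere.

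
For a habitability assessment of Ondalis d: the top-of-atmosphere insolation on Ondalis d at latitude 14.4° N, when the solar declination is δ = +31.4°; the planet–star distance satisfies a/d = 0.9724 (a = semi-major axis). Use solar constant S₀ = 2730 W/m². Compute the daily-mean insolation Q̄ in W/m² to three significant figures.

cos H₀ = −tan(+14.4°) tan(+31.400°) = -0.1567, H₀ = 1.7282 rad.
Bracket: H₀ sin φ sin δ + cos φ cos δ sin H₀ = 1.7282×0.24869×0.52101 + 0.96858×0.85355×0.98764 = 0.223923 + 0.816513 = 1.040436.
Inverse-square distance factor (a/d)² = 0.9724² = 0.945562.
Q̄ = (S₀/π) × 0.945562 × [bracket] = (2730/π) × 0.945562 × 1.040436 = 854.9 W/m².

Q̄ ≈ 855 W/m²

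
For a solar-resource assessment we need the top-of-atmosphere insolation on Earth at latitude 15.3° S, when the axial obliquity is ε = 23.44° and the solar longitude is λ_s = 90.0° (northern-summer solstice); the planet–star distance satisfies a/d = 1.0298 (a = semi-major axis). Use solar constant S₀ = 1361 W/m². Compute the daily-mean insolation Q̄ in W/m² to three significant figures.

Q̄ ≈ 334 W/m²

Solar declination: sin δ = sin ε · sin λ_s = sin 23.44° × sin 90.0° = 0.39779, so δ = +23.440°.
cos H₀ = −tan(-15.3°) tan(+23.440°) = 0.1186, H₀ = 1.4519 rad.
Bracket: H₀ sin φ sin δ + cos φ cos δ sin H₀ = 1.4519×-0.26387×0.39779 + 0.96456×0.91748×0.99294 = -0.152398 + 0.878717 = 0.726319.
Inverse-square distance factor (a/d)² = 1.0298² = 1.060488.
Q̄ = (S₀/π) × 1.060488 × [bracket] = (1361/π) × 1.060488 × 0.726319 = 333.7 W/m².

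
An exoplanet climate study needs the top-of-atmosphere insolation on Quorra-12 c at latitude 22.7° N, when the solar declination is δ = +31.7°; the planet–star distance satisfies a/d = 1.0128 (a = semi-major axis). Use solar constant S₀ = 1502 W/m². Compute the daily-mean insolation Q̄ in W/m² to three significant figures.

cos H₀ = −tan(+22.7°) tan(+31.700°) = -0.2584, H₀ = 1.8321 rad.
Bracket: H₀ sin φ sin δ + cos φ cos δ sin H₀ = 1.8321×0.38591×0.52547 + 0.92254×0.85081×0.96605 = 0.371521 + 0.758259 = 1.129780.
Inverse-square distance factor (a/d)² = 1.0128² = 1.025764.
Q̄ = (S₀/π) × 1.025764 × [bracket] = (1502/π) × 1.025764 × 1.129780 = 554.1 W/m².

Q̄ ≈ 554 W/m²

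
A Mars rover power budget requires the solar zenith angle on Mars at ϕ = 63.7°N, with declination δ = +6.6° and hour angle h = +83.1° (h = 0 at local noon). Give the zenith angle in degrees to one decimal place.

θ_z = 81.0°

cos θ_z = sin ϕ sin δ + cos ϕ cos δ cos h = 0.103040 + 0.052876 = 0.155916.
θ_z = arccos(0.155916) = 81.0°.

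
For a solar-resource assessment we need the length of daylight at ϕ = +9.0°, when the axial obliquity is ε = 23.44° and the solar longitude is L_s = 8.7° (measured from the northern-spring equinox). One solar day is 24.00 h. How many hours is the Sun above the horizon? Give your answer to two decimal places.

12.07 h

Solar declination: sin δ = sin ε · sin L_s = sin 23.44° × sin 8.7° = 0.06017, so δ = +3.450°.
cos h₀ = −tan ϕ · tan δ = −tan(+9.0°) × tan(+3.450°) = -0.0095, so h₀ = 1.5803 rad = 90.55°.
Daylight = 2h₀/(2π) × 24.00 h = (1.5803/π) × 24.00 = 12.07 h.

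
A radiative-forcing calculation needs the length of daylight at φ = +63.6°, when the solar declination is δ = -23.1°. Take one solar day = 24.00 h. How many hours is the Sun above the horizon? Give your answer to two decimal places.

cos H₀ = −tan φ · tan δ = −tan(+63.6°) × tan(-23.100°) = 0.8593, so H₀ = 0.5370 rad = 30.77°.
Daylight = 2H₀/(2π) × 24.00 h = (0.5370/π) × 24.00 = 4.10 h.

4.10 h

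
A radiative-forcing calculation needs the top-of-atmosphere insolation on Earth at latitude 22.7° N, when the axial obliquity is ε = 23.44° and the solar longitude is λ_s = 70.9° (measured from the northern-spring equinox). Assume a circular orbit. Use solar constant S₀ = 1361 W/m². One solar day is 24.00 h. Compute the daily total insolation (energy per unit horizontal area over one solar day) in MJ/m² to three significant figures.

41.0 MJ/m²

Solar declination: sin δ = sin ε · sin λ_s = sin 23.44° × sin 70.9° = 0.37589, so δ = +22.079°.
cos H₀ = −tan(+22.7°) tan(+22.079°) = -0.1697, H₀ = 1.7413 rad.
Bracket: H₀ sin φ sin δ + cos φ cos δ sin H₀ = 1.7413×0.38591×0.37589 + 0.92254×0.92666×0.98550 = 0.252592 + 0.842485 = 1.095077.
Q̄ = (S₀/π) × [bracket] = (1361/π) × 1.095077 = 474.41 W/m².
Daily total = Q̄ × 24.00 h × 3600 s/h = 474.41 × 24.00 × 3600 / 10⁶ = 40.99 MJ/m².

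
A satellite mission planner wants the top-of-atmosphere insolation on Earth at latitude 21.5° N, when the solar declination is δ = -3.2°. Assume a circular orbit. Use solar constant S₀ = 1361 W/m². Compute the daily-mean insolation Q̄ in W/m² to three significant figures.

cos H₀ = −tan(+21.5°) tan(-3.200°) = 0.0220, H₀ = 1.5488 rad.
Bracket: H₀ sin φ sin δ + cos φ cos δ sin H₀ = 1.5488×0.36650×-0.05582 + 0.93042×0.99844×0.99976 = -0.031685 + 0.928746 = 0.897061.
Q̄ = (S₀/π) × [bracket] = (1361/π) × 0.897061 = 388.6 W/m².

Q̄ ≈ 389 W/m²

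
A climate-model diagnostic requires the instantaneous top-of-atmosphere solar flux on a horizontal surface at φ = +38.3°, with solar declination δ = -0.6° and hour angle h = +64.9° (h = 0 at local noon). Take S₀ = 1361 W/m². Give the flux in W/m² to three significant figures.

444 W/m²

cos θ_z = sin φ sin δ + cos φ cos δ cos h = -0.006490 + 0.332883 = 0.326393.
Flux = S₀ · cos θ_z = 1361 × 0.326393 = 444.2 W/m².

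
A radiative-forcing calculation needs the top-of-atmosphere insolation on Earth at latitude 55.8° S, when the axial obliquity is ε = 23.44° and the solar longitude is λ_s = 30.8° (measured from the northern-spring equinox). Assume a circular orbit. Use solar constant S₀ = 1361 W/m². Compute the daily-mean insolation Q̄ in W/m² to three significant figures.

Solar declination: sin δ = sin ε · sin λ_s = sin 23.44° × sin 30.8° = 0.20368, so δ = +11.753°.
cos H₀ = −tan(-55.8°) tan(+11.753°) = 0.3061, H₀ = 1.2597 rad.
Bracket: H₀ sin φ sin δ + cos φ cos δ sin H₀ = 1.2597×-0.82708×0.20368 + 0.56208×0.97904×0.95199 = -0.212209 + 0.523879 = 0.311670.
Q̄ = (S₀/π) × [bracket] = (1361/π) × 0.311670 = 135.0 W/m².

Q̄ ≈ 135 W/m²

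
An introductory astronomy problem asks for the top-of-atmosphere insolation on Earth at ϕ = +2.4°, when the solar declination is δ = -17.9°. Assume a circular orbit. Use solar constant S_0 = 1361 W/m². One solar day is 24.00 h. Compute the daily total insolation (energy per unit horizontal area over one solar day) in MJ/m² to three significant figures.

34.8 MJ/m²

cos h₀ = −tan(+2.4°) tan(-17.900°) = 0.0135, h₀ = 1.5573 rad.
Bracket: h₀ sin ϕ sin δ + cos ϕ cos δ sin h₀ = 1.5573×0.04188×-0.30736 + 0.99912×0.95159×0.99991 = -0.020046 + 0.950667 = 0.930621.
Q̄ = (S_0/π) × [bracket] = (1361/π) × 0.930621 = 403.16 W/m².
Daily total = Q̄ × 24.00 h × 3600 s/h = 403.16 × 24.00 × 3600 / 10⁶ = 34.83 MJ/m².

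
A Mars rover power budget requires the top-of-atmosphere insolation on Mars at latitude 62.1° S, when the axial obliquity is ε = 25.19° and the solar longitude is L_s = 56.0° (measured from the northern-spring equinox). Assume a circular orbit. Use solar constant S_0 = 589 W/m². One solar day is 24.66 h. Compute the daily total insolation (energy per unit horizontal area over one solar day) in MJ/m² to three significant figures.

Solar declination: sin δ = sin ε · sin L_s = sin 25.19° × sin 56.0° = 0.35286, so δ = +20.662°.
cos h₀ = −tan(-62.1°) tan(+20.662°) = 0.7122, h₀ = 0.7781 rad.
Bracket: h₀ sin ϕ sin δ + cos ϕ cos δ sin h₀ = 0.7781×-0.88377×0.35286 + 0.46793×0.93568×0.70193 = -0.242648 + 0.307328 = 0.064680.
Q̄ = (S_0/π) × [bracket] = (589/π) × 0.064680 = 12.126 W/m².
Daily total = Q̄ × 24.66 h × 3600 s/h = 12.126 × 24.66 × 3600 / 10⁶ = 1.076 MJ/m².

1.08 MJ/m²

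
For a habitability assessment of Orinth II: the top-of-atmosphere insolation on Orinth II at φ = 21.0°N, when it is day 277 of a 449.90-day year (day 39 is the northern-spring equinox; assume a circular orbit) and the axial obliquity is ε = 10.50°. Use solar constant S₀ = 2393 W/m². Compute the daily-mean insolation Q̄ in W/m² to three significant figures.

Solar longitude: λ_s = 360° × (277 − 39)/449.90 = 190.442°.
sin δ = sin 10.50° × sin 190.442° = -0.03303, so δ = -1.893°.
cos H₀ = −tan(+21.0°) tan(-1.893°) = 0.0127, H₀ = 1.5581 rad.
Bracket: H₀ sin φ sin δ + cos φ cos δ sin H₀ = 1.5581×0.35837×-0.03303 + 0.93358×0.99945×0.99992 = -0.018443 + 0.932992 = 0.914549.
Q̄ = (S₀/π) × [bracket] = (2393/π) × 0.914549 = 696.6 W/m².

Q̄ ≈ 697 W/m²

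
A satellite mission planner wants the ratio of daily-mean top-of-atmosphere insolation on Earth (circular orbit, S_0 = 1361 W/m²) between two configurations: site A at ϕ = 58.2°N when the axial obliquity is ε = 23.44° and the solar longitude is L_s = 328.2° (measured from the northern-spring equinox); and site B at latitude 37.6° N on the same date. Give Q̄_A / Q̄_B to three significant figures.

Q̄_A / Q̄_B ≈ 0.456

— Configuration A (ϕ=+58.2°):
Solar declination: sin δ = sin ε · sin L_s = sin 23.44° × sin 328.2° = -0.20962, so δ = -12.100°.
cos h₀ = −tan(+58.2°) tan(-12.100°) = 0.3458, h₀ = 1.2177 rad.
Bracket: h₀ sin ϕ sin δ + cos ϕ cos δ sin h₀ = 1.2177×0.84989×-0.20962 + 0.52696×0.97778×0.93832 = -0.216938 + 0.483470 = 0.266532.
Q̄ = (S_0/π) × [bracket] = (1361/π) × 0.266532 = 115.47 W/m².
— Configuration B (ϕ=+37.6°):
cos h₀ = −tan(+37.6°) tan(-12.100°) = 0.1651, h₀ = 1.4049 rad.
Bracket: h₀ sin ϕ sin δ + cos ϕ cos δ sin h₀ = 1.4049×0.61015×-0.20962 + 0.79229×0.97778×0.98628 = -0.179686 + 0.764057 = 0.584371.
Q̄ = (S_0/π) × [bracket] = (1361/π) × 0.584371 = 253.16 W/m².
Ratio Q̄_A / Q̄_B = 115.47 / 253.16 = 0.4561.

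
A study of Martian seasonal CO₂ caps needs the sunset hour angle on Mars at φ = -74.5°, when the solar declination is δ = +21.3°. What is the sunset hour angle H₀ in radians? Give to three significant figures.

cos H₀ = −tan φ · tan δ = 1.4059 ≥ 1, so the Sun never rises (polar night) and H₀ = 0.

H₀ = 0.00 rad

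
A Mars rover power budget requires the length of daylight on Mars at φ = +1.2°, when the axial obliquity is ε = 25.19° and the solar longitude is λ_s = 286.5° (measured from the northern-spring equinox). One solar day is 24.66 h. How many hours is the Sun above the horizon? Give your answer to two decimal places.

12.26 h

Solar declination: sin δ = sin ε · sin λ_s = sin 25.19° × sin 286.5° = -0.40809, so δ = -24.085°.
cos H₀ = −tan φ · tan δ = −tan(+1.2°) × tan(-24.085°) = 0.0094, so H₀ = 1.5614 rad = 89.46°.
Daylight = 2H₀/(2π) × 24.66 h = (1.5614/π) × 24.66 = 12.26 h.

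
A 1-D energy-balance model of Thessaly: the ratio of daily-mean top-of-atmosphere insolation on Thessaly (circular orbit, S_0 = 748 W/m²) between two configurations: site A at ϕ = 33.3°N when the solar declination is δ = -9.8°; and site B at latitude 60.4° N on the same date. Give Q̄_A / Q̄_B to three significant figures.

Q̄_A / Q̄_B ≈ 2.46

— Configuration A (ϕ=+33.3°):
cos h₀ = −tan(+33.3°) tan(-9.800°) = 0.1135, h₀ = 1.4571 rad.
Bracket: h₀ sin ϕ sin δ + cos ϕ cos δ sin h₀ = 1.4571×0.54902×-0.17021 + 0.83581×0.98541×0.99354 = -0.136164 + 0.818295 = 0.682131.
Q̄ = (S_0/π) × [bracket] = (748/π) × 0.682131 = 162.41 W/m².
— Configuration B (ϕ=+60.4°):
cos h₀ = −tan(+60.4°) tan(-9.800°) = 0.3041, h₀ = 1.2618 rad.
Bracket: h₀ sin ϕ sin δ + cos ϕ cos δ sin h₀ = 1.2618×0.86949×-0.17021 + 0.49394×0.98541×0.95265 = -0.186741 + 0.463687 = 0.276946.
Q̄ = (S_0/π) × [bracket] = (748/π) × 0.276946 = 65.940 W/m².
Ratio Q̄_A / Q̄_B = 162.41 / 65.940 = 2.463.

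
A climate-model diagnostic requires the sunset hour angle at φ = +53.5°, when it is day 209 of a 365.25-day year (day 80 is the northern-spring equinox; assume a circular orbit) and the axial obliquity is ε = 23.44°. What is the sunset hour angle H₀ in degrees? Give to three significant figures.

Solar longitude: λ_s = 360° × (209 − 80)/365.25 = 127.146°.
sin δ = sin 23.44° × sin 127.146° = 0.31708, so δ = +18.486°.
cos H₀ = −tan φ · tan δ = −tan(+53.5°) × tan(+18.486°) = -0.4518, so H₀ = 2.0396 rad = 116.86°.

H₀ = 117°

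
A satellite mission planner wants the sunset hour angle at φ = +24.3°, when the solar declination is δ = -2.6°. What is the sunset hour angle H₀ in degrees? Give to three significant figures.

cos H₀ = −tan φ · tan δ = −tan(+24.3°) × tan(-2.600°) = 0.0205, so H₀ = 1.5503 rad = 88.83°.

H₀ = 88.8°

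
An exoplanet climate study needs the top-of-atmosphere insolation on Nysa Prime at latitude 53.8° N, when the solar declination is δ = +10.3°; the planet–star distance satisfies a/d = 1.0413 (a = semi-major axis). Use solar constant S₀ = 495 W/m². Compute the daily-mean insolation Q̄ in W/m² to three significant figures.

cos H₀ = −tan(+53.8°) tan(+10.300°) = -0.2483, H₀ = 1.8217 rad.
Bracket: H₀ sin φ sin δ + cos φ cos δ sin H₀ = 1.8217×0.80696×0.17880 + 0.59061×0.98389×0.96868 = 0.262843 + 0.562895 = 0.825738.
Inverse-square distance factor (a/d)² = 1.0413² = 1.084306.
Q̄ = (S₀/π) × 1.084306 × [bracket] = (495/π) × 1.084306 × 0.825738 = 141.1 W/m².

Q̄ ≈ 141 W/m²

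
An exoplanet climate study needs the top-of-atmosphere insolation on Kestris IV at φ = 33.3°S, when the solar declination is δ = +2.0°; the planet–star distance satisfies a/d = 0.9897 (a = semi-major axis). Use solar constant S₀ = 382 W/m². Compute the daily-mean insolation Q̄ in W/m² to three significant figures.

cos H₀ = −tan(-33.3°) tan(+2.000°) = 0.0229, H₀ = 1.5479 rad.
Bracket: H₀ sin φ sin δ + cos φ cos δ sin H₀ = 1.5479×-0.54902×0.03490 + 0.83581×0.99939×0.99974 = -0.029659 + 0.835083 = 0.805424.
Inverse-square distance factor (a/d)² = 0.9897² = 0.979506.
Q̄ = (S₀/π) × 0.979506 × [bracket] = (382/π) × 0.979506 × 0.805424 = 95.93 W/m².

Q̄ ≈ 95.9 W/m²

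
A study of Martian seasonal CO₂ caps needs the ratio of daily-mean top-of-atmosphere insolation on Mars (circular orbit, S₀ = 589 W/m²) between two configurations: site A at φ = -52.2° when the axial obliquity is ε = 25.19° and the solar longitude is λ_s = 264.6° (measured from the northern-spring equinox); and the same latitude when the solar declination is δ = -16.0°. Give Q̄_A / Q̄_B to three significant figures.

— Configuration A (φ=-52.2°):
Solar declination: sin δ = sin ε · sin λ_s = sin 25.19° × sin 264.6° = -0.42373, so δ = -25.070°.
cos H₀ = −tan(-52.2°) tan(-25.070°) = -0.6031, H₀ = 2.2182 rad.
Bracket: H₀ sin φ sin δ + cos φ cos δ sin H₀ = 2.2182×-0.79016×-0.42373 + 0.61291×0.90579×0.79767 = 0.742686 + 0.442841 = 1.185527.
Q̄ = (S₀/π) × [bracket] = (589/π) × 1.185527 = 222.27 W/m².
— Configuration B (φ=-52.2°):
cos H₀ = −tan(-52.2°) tan(-16.000°) = -0.3697, H₀ = 1.9495 rad.
Bracket: H₀ sin φ sin δ + cos φ cos δ sin H₀ = 1.9495×-0.79016×-0.27564 + 0.61291×0.96126×0.92916 = 0.424601 + 0.547429 = 0.972030.
Q̄ = (S₀/π) × [bracket] = (589/π) × 0.972030 = 182.24 W/m².
Ratio Q̄_A / Q̄_B = 222.27 / 182.24 = 1.220.

Q̄_A / Q̄_B ≈ 1.22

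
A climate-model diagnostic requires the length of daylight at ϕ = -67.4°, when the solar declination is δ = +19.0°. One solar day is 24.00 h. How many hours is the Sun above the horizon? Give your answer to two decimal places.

cos h₀ = −tan ϕ · tan δ = −tan(-67.4°) × tan(+19.000°) = 0.8272, so h₀ = 0.5967 rad = 34.19°.
Daylight = 2h₀/(2π) × 24.00 h = (0.5967/π) × 24.00 = 4.56 h.

4.56 h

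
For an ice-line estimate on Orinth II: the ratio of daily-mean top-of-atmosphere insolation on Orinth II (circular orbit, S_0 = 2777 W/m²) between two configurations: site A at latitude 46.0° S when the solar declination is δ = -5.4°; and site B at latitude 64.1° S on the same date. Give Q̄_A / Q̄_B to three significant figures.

— Configuration A (ϕ=-46.0°):
cos h₀ = −tan(-46.0°) tan(-5.400°) = -0.0979, h₀ = 1.6688 rad.
Bracket: h₀ sin ϕ sin δ + cos ϕ cos δ sin h₀ = 1.6688×-0.71934×-0.09411 + 0.69466×0.99556×0.99520 = 0.112973 + 0.688256 = 0.801229.
Q̄ = (S_0/π) × [bracket] = (2777/π) × 0.801229 = 708.24 W/m².
— Configuration B (ϕ=-64.1°):
cos h₀ = −tan(-64.1°) tan(-5.400°) = -0.1947, h₀ = 1.7667 rad.
Bracket: h₀ sin ϕ sin δ + cos ϕ cos δ sin h₀ = 1.7667×-0.89956×-0.09411 + 0.43680×0.99556×0.98087 = 0.149565 + 0.426542 = 0.576107.
Q̄ = (S_0/π) × [bracket] = (2777/π) × 0.576107 = 509.25 W/m².
Ratio Q̄_A / Q̄_B = 708.24 / 509.25 = 1.391.

Q̄_A / Q̄_B ≈ 1.39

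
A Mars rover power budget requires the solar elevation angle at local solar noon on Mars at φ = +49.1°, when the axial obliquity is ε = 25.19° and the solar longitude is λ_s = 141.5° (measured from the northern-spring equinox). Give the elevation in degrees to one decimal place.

Solar declination: sin δ = sin ε · sin λ_s = sin 25.19° × sin 141.5° = 0.26496, so δ = +15.364°.
At local noon the hour angle is zero, so the zenith angle equals |φ − δ| = |+49.1° − (+15.364°)| = 33.736°.
Elevation = 90° − 33.736° = 56.3°.

56.3°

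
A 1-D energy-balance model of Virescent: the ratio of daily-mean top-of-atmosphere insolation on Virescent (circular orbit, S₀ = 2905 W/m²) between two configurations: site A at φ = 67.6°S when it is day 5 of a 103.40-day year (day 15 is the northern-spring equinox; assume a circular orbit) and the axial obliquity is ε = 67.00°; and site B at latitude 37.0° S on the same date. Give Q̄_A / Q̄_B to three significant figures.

— Configuration A (φ=-67.6°):
Solar longitude: λ_s = 360° × (5 − 15)/103.40 = -34.816°, i.e. -34.816° + 360° = 325.184°.
sin δ = sin 67.00° × sin 325.184° = -0.52556, so δ = -31.706°.
cos H₀ = −tan(-67.6°) tan(-31.706°) = -1.4988 ≤ −1 ⇒ polar day, H₀ = π.
Bracket: H₀ sin φ sin δ + cos φ cos δ sin H₀ = 3.1416×-0.92455×-0.52556 + 0.38107×0.85076×0.00000 = 1.526524 + 0.000000 = 1.526524.
Q̄ = (S₀/π) × [bracket] = (2905/π) × 1.526524 = 1411.6 W/m².
— Configuration B (φ=-37.0°):
cos H₀ = −tan(-37.0°) tan(-31.706°) = -0.4655, H₀ = 2.0550 rad.
Bracket: H₀ sin φ sin δ + cos φ cos δ sin H₀ = 2.0550×-0.60182×-0.52556 + 0.79864×0.85076×0.88504 = 0.649981 + 0.601341 = 1.251322.
Q̄ = (S₀/π) × [bracket] = (2905/π) × 1.251322 = 1157.1 W/m².
Ratio Q̄_A / Q̄_B = 1411.6 / 1157.1 = 1.220.

Q̄_A / Q̄_B ≈ 1.22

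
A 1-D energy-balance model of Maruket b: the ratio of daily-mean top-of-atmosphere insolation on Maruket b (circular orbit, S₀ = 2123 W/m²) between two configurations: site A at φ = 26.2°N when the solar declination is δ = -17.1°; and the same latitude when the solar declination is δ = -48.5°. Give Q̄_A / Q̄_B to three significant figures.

— Configuration A (φ=+26.2°):
cos H₀ = −tan(+26.2°) tan(-17.100°) = 0.1514, H₀ = 1.4188 rad.
Bracket: H₀ sin φ sin δ + cos φ cos δ sin H₀ = 1.4188×0.44151×-0.29404 + 0.89726×0.95579×0.98848 = -0.184191 + 0.847713 = 0.663522.
Q̄ = (S₀/π) × [bracket] = (2123/π) × 0.663522 = 448.39 W/m².
— Configuration B (φ=+26.2°):
cos H₀ = −tan(+26.2°) tan(-48.500°) = 0.5562, H₀ = 0.9810 rad.
Bracket: H₀ sin φ sin δ + cos φ cos δ sin H₀ = 0.9810×0.44151×-0.74896 + 0.89726×0.66262×0.83107 = -0.324391 + 0.494106 = 0.169715.
Q̄ = (S₀/π) × [bracket] = (2123/π) × 0.169715 = 114.69 W/m².
Ratio Q̄_A / Q̄_B = 448.39 / 114.69 = 3.910.

Q̄_A / Q̄_B ≈ 3.91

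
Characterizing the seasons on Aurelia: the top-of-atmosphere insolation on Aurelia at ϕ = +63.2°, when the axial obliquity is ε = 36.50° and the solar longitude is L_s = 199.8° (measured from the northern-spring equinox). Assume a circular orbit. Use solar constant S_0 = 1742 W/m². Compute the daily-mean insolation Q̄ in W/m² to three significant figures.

Q̄ ≈ 109 W/m²

Solar declination: sin δ = sin ε · sin L_s = sin 36.50° × sin 199.8° = -0.20149, so δ = -11.624°.
cos h₀ = −tan(+63.2°) tan(-11.624°) = 0.4072, h₀ = 1.1514 rad.
Bracket: h₀ sin ϕ sin δ + cos ϕ cos δ sin h₀ = 1.1514×0.89259×-0.20149 + 0.45088×0.97949×0.91332 = -0.207077 + 0.403352 = 0.196275.
Q̄ = (S_0/π) × [bracket] = (1742/π) × 0.196275 = 108.8 W/m².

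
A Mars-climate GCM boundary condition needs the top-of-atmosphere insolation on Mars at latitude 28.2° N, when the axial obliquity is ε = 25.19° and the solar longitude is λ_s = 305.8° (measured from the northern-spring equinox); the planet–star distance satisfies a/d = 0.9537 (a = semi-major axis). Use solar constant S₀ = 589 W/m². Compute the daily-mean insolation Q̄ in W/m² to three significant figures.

Q̄ ≈ 100 W/m²

Solar declination: sin δ = sin ε · sin λ_s = sin 25.19° × sin 305.8° = -0.34521, so δ = -20.194°.
cos H₀ = −tan(+28.2°) tan(-20.194°) = 0.1972, H₀ = 1.3723 rad.
Bracket: H₀ sin φ sin δ + cos φ cos δ sin H₀ = 1.3723×0.47255×-0.34521 + 0.88130×0.93853×0.98036 = -0.223862 + 0.810882 = 0.587020.
Inverse-square distance factor (a/d)² = 0.9537² = 0.909544.
Q̄ = (S₀/π) × 0.909544 × [bracket] = (589/π) × 0.909544 × 0.587020 = 100.1 W/m².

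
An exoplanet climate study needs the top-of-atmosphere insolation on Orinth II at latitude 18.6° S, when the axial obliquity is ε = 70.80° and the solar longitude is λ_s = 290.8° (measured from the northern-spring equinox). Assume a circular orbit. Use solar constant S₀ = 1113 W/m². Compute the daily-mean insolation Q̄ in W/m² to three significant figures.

Solar declination: sin δ = sin ε · sin λ_s = sin 70.80° × sin 290.8° = -0.88283, so δ = -61.985°.
cos H₀ = −tan(-18.6°) tan(-61.985°) = -0.6325, H₀ = 2.2556 rad.
Bracket: H₀ sin φ sin δ + cos φ cos δ sin H₀ = 2.2556×-0.31896×-0.88283 + 0.94777×0.46970×0.77452 = 0.635149 + 0.344791 = 0.979940.
Q̄ = (S₀/π) × [bracket] = (1113/π) × 0.979940 = 347.2 W/m².

Q̄ ≈ 347 W/m²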